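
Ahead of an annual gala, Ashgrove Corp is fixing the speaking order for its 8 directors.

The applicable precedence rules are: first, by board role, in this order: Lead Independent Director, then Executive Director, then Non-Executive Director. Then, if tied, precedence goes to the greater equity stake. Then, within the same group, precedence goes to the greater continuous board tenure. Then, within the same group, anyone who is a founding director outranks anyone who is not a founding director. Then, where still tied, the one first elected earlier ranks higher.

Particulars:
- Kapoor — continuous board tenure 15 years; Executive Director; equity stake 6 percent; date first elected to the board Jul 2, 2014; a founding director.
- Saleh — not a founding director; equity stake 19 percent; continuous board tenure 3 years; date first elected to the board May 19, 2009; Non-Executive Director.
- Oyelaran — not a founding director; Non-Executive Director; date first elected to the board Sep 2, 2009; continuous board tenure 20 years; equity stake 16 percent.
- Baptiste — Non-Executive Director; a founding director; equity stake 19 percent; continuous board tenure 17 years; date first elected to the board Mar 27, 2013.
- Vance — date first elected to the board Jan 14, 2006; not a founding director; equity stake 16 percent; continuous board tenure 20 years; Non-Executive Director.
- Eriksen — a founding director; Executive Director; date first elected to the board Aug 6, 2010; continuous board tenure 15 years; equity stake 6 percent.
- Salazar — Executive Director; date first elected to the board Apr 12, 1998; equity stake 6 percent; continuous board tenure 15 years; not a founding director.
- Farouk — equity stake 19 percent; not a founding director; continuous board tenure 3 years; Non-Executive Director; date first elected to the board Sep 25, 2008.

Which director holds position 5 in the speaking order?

Farouk

By board role: Eriksen, Kapoor and Salazar (Executive Director); then Baptiste, Farouk, Saleh, Vance and Oyelaran (Non-Executive Director).
Eriksen, Kapoor and Salazar all have equity stake 6 percent, so the next rule applies.
Eriksen, Kapoor and Salazar all have continuous board tenure 15 years, so the next rule applies.
Among Eriksen, Kapoor and Salazar, a founding director before not a founding director: Eriksen and Kapoor (a founding director) before Salazar (not a founding director).
Among Eriksen and Kapoor, by date first elected to the board (earlier first): Eriksen (Aug 6, 2010) before Kapoor (Jul 2, 2014).
Among Baptiste, Farouk, Saleh, Vance and Oyelaran, by equity stake (higher first): Baptiste, Farouk and Saleh (19 percent) before Vance and Oyelaran (16 percent).
Among Baptiste, Farouk and Saleh, by continuous board tenure (higher first): Baptiste (17 years) before Farouk and Saleh (3 years).
Farouk and Saleh are each not a founding director, so the next rule applies.
Among Farouk and Saleh, by date first elected to the board (earlier first): Farouk (Sep 25, 2008) before Saleh (May 19, 2009).
Vance and Oyelaran both have continuous board tenure 20 years, so the next rule applies.
Vance and Oyelaran are each not a founding director, so the next rule applies.
Among Vance and Oyelaran, by date first elected to the board (earlier first): Vance (Jan 14, 2006) before Oyelaran (Sep 2, 2009).
Order: Eriksen, Kapoor, Salazar, Baptiste, Farouk, Saleh, Vance, Oyelaran.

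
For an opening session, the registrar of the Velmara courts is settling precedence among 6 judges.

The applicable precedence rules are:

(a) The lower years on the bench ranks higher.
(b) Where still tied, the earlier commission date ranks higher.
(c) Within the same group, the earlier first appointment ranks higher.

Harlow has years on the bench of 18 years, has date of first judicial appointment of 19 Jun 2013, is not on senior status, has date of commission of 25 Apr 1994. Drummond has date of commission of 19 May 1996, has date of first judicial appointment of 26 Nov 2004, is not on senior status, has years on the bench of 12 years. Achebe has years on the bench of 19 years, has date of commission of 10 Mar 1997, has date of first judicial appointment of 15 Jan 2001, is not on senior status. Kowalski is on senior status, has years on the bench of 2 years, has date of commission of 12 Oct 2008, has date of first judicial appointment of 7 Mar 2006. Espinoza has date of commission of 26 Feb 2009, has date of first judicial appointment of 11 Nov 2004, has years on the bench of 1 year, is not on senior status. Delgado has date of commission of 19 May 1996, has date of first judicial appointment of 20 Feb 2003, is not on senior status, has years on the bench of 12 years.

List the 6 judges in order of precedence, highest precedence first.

Espinoza, Kowalski, Delgado, Drummond, Harlow, Achebe

By years on the bench (lower first): Espinoza (1 year); then Kowalski (2 years); then Delgado and Drummond (both 12 years); then Harlow (18 years); then Achebe (19 years).
Delgado and Drummond both have date of commission 19 May 1996, so the next rule applies.
Among Delgado and Drummond, by date of first judicial appointment (earlier first): Delgado (20 Feb 2003) before Drummond (26 Nov 2004).
Full order: Espinoza, Kowalski, Delgado, Drummond, Harlow, Achebe.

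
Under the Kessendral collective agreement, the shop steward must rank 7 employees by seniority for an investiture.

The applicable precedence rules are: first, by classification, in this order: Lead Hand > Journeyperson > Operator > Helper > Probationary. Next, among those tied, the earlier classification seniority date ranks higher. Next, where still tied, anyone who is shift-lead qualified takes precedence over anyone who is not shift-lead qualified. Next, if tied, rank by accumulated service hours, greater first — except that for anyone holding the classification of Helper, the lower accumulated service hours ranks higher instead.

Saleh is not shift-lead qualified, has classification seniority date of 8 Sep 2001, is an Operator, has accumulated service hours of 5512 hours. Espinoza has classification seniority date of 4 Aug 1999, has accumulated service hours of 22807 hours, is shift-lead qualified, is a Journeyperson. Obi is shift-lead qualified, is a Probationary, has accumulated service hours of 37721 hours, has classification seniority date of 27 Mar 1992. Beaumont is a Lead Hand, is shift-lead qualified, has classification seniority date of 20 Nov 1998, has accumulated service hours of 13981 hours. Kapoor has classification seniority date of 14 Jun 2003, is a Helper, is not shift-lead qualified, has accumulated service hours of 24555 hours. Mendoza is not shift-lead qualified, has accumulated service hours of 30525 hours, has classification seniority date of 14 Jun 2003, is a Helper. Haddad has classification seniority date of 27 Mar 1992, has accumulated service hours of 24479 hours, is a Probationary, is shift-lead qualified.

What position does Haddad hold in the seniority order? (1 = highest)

7

By classification: Beaumont (Lead Hand); then Espinoza (Journeyperson); then Saleh (Operator); then Kapoor and Mendoza (Helper); then Obi and Haddad (Probationary).
Kapoor and Mendoza both have classification seniority date 14 Jun 2003, so the next rule applies.
Kapoor and Mendoza are each not shift-lead qualified, so the next rule applies.
Among Kapoor and Mendoza, by accumulated service hours (lower first) (reversed rule for this group): Kapoor (24555 hours) before Mendoza (30525 hours).
Obi and Haddad both have classification seniority date 27 Mar 1992, so the next rule applies.
Obi and Haddad are each shift-lead qualified, so the next rule applies.
Among Obi and Haddad, by accumulated service hours (higher first): Obi (37721 hours) before Haddad (24479 hours).
Order: Beaumont, Espinoza, Saleh, Kapoor, Mendoza, Obi, Haddad. So position 7.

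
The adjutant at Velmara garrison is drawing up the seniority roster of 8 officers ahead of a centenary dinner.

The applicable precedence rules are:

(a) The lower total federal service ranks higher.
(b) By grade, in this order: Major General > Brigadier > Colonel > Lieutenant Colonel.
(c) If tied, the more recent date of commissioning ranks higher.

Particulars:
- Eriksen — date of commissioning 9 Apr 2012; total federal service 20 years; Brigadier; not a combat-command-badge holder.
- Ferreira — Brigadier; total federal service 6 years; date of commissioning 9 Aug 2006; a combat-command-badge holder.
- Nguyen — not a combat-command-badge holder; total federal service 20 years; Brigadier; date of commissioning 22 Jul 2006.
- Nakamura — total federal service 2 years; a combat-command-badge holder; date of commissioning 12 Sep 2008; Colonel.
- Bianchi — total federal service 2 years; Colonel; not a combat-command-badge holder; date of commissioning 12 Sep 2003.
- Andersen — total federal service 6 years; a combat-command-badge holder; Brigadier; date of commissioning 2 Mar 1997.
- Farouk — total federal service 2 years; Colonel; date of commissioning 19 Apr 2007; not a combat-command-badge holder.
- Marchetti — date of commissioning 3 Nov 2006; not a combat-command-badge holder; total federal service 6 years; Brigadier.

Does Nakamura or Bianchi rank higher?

By total federal service (lower first): Nakamura, Farouk and Bianchi (each 2 years); then Marchetti, Ferreira and Andersen (each 6 years); then Eriksen and Nguyen (both 20 years).
Nakamura, Farouk and Bianchi are each Colonel, so the next rule applies.
Among Nakamura, Farouk and Bianchi, by date of commissioning (later first): Nakamura (12 Sep 2008) before Farouk (19 Apr 2007) before Bianchi (12 Sep 2003).
Marchetti, Ferreira and Andersen are each Brigadier, so the next rule applies.
Among Marchetti, Ferreira and Andersen, by date of commissioning (later first): Marchetti (3 Nov 2006) before Ferreira (9 Aug 2006) before Andersen (2 Mar 1997).
Eriksen and Nguyen are each Brigadier, so the next rule applies.
Among Eriksen and Nguyen, by date of commissioning (later first): Eriksen (9 Apr 2012) before Nguyen (22 Jul 2006).
So Nakamura takes precedence.

Nakamura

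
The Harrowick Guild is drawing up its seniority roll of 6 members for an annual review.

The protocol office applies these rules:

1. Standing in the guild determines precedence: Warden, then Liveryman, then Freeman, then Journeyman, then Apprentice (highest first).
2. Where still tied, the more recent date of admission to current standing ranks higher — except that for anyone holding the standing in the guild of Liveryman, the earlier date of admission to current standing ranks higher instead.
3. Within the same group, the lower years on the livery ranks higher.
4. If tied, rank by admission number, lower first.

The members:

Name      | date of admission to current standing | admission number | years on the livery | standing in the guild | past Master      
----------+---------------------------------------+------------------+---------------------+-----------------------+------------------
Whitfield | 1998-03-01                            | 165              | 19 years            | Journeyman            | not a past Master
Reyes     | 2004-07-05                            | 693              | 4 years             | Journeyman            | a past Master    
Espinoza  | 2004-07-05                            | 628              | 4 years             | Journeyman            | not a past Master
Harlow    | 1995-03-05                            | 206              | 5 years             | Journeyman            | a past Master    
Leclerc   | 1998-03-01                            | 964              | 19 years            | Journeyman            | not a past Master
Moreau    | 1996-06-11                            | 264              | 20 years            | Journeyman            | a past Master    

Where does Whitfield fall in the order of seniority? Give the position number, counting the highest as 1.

By standing in the guild: Espinoza, Reyes, Whitfield, Leclerc, Moreau and Harlow (Journeyman).
Among Espinoza, Reyes, Whitfield, Leclerc, Moreau and Harlow, by date of admission to current standing (later first): Espinoza and Reyes (2004-07-05) before Whitfield and Leclerc (1998-03-01) before Moreau (1996-06-11) before Harlow (1995-03-05).
Espinoza and Reyes both have years on the livery 4 years, so the next rule applies.
Among Espinoza and Reyes, by admission number (lower first): Espinoza (628) before Reyes (693).
Whitfield and Leclerc both have years on the livery 19 years, so the next rule applies.
Among Whitfield and Leclerc, by admission number (lower first): Whitfield (165) before Leclerc (964).
Order: Espinoza, Reyes, Whitfield, Leclerc, Moreau, Harlow. So position 3.

3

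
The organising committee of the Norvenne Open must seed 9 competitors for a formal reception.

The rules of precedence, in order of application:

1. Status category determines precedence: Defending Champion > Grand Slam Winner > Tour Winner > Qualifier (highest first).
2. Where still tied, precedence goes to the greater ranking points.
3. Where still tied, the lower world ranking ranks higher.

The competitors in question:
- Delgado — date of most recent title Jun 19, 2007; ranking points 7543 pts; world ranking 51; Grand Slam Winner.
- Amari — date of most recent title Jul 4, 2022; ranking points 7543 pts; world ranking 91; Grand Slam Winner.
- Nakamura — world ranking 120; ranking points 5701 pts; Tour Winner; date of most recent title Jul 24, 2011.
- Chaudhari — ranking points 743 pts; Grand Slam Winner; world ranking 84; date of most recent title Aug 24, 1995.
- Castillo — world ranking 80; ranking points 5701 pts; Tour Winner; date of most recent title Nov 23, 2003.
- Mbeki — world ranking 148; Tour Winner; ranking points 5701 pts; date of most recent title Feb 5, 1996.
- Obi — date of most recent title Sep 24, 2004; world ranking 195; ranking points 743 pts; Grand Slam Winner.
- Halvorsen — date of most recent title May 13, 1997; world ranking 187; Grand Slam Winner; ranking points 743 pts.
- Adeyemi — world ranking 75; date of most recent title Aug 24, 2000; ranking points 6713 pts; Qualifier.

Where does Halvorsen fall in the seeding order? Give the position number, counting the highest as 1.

4

By status category: Delgado, Amari, Chaudhari, Halvorsen and Obi (Grand Slam Winner); then Castillo, Nakamura and Mbeki (Tour Winner); then Adeyemi (Qualifier).
Among Delgado, Amari, Chaudhari, Halvorsen and Obi, by ranking points (higher first): Delgado and Amari (7543 pts) before Chaudhari, Halvorsen and Obi (743 pts).
Among Delgado and Amari, by world ranking (lower first): Delgado (51) before Amari (91).
Among Chaudhari, Halvorsen and Obi, by world ranking (lower first): Chaudhari (84) before Halvorsen (187) before Obi (195).
Castillo, Nakamura and Mbeki all have ranking points 5701 pts, so the next rule applies.
Among Castillo, Nakamura and Mbeki, by world ranking (lower first): Castillo (80) before Nakamura (120) before Mbeki (148).
Order: Delgado, Amari, Chaudhari, Halvorsen, Obi, Castillo, Nakamura, Mbeki, Adeyemi. So position 4.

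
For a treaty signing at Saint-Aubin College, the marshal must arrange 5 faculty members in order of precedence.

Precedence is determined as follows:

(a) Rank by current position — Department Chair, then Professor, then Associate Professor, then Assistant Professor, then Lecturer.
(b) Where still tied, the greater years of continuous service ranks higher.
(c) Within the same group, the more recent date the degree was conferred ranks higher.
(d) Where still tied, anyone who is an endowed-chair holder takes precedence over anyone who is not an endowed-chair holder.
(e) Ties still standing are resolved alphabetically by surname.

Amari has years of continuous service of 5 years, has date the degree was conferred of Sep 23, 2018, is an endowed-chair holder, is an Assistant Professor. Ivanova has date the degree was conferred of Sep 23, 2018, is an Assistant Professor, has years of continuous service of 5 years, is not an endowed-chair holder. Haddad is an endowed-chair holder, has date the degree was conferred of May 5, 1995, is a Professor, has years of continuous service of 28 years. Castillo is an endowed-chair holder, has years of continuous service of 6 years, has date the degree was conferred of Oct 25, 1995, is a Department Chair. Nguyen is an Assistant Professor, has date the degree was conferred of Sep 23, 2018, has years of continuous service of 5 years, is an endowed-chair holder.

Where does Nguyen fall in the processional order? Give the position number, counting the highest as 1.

By current position: Castillo (Department Chair); then Haddad (Professor); then Amari, Nguyen and Ivanova (Assistant Professor).
Amari, Nguyen and Ivanova all have years of continuous service 5 years, so the next rule applies.
Amari, Nguyen and Ivanova all have date the degree was conferred Sep 23, 2018, so the next rule applies.
Among Amari, Nguyen and Ivanova, an endowed-chair holder before not an endowed-chair holder: Amari and Nguyen (an endowed-chair holder) before Ivanova (not an endowed-chair holder).
Among Amari and Nguyen, alphabetically by surname: Amari before Nguyen.
Order: Castillo, Haddad, Amari, Nguyen, Ivanova. So position 4.

4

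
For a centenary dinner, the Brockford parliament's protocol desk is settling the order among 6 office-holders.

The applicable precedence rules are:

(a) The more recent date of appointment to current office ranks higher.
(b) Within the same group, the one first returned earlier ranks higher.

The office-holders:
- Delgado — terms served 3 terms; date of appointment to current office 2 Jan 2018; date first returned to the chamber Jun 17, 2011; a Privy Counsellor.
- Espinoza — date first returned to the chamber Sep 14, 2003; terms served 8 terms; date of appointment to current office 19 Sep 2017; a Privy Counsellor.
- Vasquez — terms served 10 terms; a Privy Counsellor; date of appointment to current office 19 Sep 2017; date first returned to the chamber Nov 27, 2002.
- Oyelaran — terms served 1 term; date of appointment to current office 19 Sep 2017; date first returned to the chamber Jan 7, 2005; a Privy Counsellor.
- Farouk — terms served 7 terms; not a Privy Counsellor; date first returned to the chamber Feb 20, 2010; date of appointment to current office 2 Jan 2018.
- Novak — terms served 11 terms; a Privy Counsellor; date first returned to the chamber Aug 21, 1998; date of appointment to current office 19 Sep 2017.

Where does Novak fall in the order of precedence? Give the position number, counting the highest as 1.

3

By date of appointment to current office (later first): Farouk and Delgado (both 2 Jan 2018); then Novak, Vasquez, Espinoza and Oyelaran (each 19 Sep 2017).
Among Farouk and Delgado, by date first returned to the chamber (earlier first): Farouk (Feb 20, 2010) before Delgado (Jun 17, 2011).
Among Novak, Vasquez, Espinoza and Oyelaran, by date first returned to the chamber (earlier first): Novak (Aug 21, 1998) before Vasquez (Nov 27, 2002) before Espinoza (Sep 14, 2003) before Oyelaran (Jan 7, 2005).
Order: Farouk, Delgado, Novak, Vasquez, Espinoza, Oyelaran. So position 3.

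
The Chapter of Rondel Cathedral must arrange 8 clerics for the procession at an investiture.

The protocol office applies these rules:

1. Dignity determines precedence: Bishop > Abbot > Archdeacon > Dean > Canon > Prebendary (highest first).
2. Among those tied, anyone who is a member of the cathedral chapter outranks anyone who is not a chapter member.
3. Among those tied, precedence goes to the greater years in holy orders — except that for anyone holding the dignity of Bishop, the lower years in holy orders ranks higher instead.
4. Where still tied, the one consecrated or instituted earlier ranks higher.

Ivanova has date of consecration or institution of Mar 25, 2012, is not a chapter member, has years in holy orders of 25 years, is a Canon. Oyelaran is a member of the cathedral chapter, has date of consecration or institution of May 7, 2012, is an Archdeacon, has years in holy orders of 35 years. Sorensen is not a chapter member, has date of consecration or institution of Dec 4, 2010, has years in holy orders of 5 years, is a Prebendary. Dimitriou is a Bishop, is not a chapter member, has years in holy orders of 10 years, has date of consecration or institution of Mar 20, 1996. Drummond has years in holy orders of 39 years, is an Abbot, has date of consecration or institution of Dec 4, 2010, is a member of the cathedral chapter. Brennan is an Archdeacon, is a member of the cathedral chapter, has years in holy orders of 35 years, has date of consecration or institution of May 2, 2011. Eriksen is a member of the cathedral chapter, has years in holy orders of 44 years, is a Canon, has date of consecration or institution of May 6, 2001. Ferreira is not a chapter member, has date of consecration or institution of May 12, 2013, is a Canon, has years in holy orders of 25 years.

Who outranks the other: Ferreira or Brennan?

By dignity: Dimitriou (Bishop); then Drummond (Abbot); then Brennan and Oyelaran (Archdeacon); then Eriksen, Ivanova and Ferreira (Canon); then Sorensen (Prebendary).
Brennan and Oyelaran are each a member of the cathedral chapter, so the next rule applies.
Brennan and Oyelaran both have years in holy orders 35 years, so the next rule applies.
Among Brennan and Oyelaran, by date of consecration or institution (earlier first): Brennan (May 2, 2011) before Oyelaran (May 7, 2012).
Among Eriksen, Ivanova and Ferreira, a member of the cathedral chapter before not a chapter member: Eriksen (a member of the cathedral chapter) before Ivanova and Ferreira (not a chapter member).
Ivanova and Ferreira both have years in holy orders 25 years, so the next rule applies.
Among Ivanova and Ferreira, by date of consecration or institution (earlier first): Ivanova (Mar 25, 2012) before Ferreira (May 12, 2013).
So Brennan takes precedence.

Brennan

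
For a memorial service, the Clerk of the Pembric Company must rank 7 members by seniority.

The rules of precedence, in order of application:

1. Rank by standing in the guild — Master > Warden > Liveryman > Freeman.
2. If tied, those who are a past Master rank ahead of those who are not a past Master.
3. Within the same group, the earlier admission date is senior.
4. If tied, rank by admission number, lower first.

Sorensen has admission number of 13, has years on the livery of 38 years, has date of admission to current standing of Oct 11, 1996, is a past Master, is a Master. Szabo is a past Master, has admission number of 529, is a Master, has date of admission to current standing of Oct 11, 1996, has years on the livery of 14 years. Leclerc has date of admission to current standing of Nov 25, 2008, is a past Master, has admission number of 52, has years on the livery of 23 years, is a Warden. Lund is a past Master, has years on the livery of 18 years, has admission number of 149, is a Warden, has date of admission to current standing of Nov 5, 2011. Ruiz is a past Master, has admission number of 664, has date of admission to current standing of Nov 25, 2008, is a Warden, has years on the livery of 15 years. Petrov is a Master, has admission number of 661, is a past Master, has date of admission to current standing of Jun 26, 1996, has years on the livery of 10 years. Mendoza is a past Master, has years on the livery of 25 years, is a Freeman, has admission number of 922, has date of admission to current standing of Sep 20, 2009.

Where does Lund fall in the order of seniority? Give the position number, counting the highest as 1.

By standing in the guild: Petrov, Sorensen and Szabo (Master); then Leclerc, Ruiz and Lund (Warden); then Mendoza (Freeman).
Petrov, Sorensen and Szabo are each a past Master, so the next rule applies.
Among Petrov, Sorensen and Szabo, by date of admission to current standing (earlier first): Petrov (Jun 26, 1996) before Sorensen and Szabo (Oct 11, 1996).
Among Sorensen and Szabo, by admission number (lower first): Sorensen (13) before Szabo (529).
Leclerc, Ruiz and Lund are each a past Master, so the next rule applies.
Among Leclerc, Ruiz and Lund, by date of admission to current standing (earlier first): Leclerc and Ruiz (Nov 25, 2008) before Lund (Nov 5, 2011).
Among Leclerc and Ruiz, by admission number (lower first): Leclerc (52) before Ruiz (664).
Order: Petrov, Sorensen, Szabo, Leclerc, Ruiz, Lund, Mendoza. So position 6.

6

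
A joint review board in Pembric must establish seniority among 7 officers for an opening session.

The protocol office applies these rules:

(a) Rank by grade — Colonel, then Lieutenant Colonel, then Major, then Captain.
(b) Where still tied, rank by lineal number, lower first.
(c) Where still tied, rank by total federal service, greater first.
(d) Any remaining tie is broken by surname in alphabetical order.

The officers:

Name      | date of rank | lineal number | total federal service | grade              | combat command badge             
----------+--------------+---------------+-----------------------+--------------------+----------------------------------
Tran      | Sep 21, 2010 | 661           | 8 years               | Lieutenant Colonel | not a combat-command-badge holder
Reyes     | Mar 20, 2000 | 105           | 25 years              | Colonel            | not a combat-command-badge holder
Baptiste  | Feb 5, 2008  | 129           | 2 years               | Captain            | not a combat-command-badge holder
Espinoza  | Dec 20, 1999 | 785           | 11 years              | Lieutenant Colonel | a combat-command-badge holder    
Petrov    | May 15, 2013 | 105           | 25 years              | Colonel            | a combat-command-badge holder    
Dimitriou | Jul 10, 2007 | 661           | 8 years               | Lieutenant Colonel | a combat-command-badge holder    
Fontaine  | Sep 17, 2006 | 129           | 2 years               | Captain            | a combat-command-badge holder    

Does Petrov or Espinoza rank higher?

By grade: Petrov and Reyes (Colonel); then Dimitriou, Tran and Espinoza (Lieutenant Colonel); then Baptiste and Fontaine (Captain).
Petrov and Reyes both have lineal number 105, so the next rule applies.
Petrov and Reyes both have total federal service 25 years, so the next rule applies.
Among Petrov and Reyes, alphabetically by surname: Petrov before Reyes.
Among Dimitriou, Tran and Espinoza, by lineal number (lower first): Dimitriou and Tran (661) before Espinoza (785).
Dimitriou and Tran both have total federal service 8 years, so the next rule applies.
Among Dimitriou and Tran, alphabetically by surname: Dimitriou before Tran.
Baptiste and Fontaine both have lineal number 129, so the next rule applies.
Baptiste and Fontaine both have total federal service 2 years, so the next rule applies.
Among Baptiste and Fontaine, alphabetically by surname: Baptiste before Fontaine.
So Petrov takes precedence.

Petrov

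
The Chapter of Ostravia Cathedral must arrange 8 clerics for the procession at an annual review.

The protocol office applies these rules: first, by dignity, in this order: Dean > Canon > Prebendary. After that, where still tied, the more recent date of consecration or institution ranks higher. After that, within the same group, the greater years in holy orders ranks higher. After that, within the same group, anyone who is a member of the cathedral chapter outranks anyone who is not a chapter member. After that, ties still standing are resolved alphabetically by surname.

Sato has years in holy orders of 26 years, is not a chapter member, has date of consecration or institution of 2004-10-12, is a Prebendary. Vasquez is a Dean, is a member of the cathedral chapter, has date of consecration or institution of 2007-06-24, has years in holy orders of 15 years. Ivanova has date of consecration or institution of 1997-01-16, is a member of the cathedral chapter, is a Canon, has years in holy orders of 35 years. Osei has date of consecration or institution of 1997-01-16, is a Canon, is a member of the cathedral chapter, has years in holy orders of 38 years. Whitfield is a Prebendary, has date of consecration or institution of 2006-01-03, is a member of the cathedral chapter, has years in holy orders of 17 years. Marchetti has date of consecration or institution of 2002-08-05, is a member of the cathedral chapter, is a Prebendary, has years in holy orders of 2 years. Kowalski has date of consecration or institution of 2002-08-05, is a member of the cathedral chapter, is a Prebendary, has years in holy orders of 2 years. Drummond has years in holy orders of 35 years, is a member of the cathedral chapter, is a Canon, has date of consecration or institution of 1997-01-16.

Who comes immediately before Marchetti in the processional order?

By dignity: Vasquez (Dean); then Osei, Drummond and Ivanova (Canon); then Whitfield, Sato, Kowalski and Marchetti (Prebendary).
Osei, Drummond and Ivanova all have date of consecration or institution 1997-01-16, so the next rule applies.
Among Osei, Drummond and Ivanova, by years in holy orders (higher first): Osei (38 years) before Drummond and Ivanova (35 years).
Drummond and Ivanova are each a member of the cathedral chapter, so the next rule applies.
Among Drummond and Ivanova, alphabetically by surname: Drummond before Ivanova.
Among Whitfield, Sato, Kowalski and Marchetti, by date of consecration or institution (later first): Whitfield (2006-01-03) before Sato (2004-10-12) before Kowalski and Marchetti (2002-08-05).
Kowalski and Marchetti both have years in holy orders 2 years, so the next rule applies.
Kowalski and Marchetti are each a member of the cathedral chapter, so the next rule applies.
Among Kowalski and Marchetti, alphabetically by surname: Kowalski before Marchetti.
Order: Vasquez, Osei, Drummond, Ivanova, Whitfield, Sato, Kowalski, Marchetti.

Kowalski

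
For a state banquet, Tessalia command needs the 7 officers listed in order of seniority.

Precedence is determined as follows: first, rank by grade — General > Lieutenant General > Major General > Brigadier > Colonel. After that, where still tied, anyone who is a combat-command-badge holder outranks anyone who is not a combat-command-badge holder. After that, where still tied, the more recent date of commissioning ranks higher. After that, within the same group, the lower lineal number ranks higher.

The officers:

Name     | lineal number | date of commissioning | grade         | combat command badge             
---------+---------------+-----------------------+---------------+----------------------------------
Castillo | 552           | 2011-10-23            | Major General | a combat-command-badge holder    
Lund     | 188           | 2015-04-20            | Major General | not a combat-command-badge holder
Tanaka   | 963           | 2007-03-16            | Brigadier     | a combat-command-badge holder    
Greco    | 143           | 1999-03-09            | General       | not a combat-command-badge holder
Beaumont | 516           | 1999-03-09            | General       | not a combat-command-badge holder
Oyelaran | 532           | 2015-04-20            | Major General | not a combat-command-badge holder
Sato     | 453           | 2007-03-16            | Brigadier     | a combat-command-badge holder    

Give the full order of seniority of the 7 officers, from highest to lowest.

By grade: Greco and Beaumont (General); then Castillo, Lund and Oyelaran (Major General); then Sato and Tanaka (Brigadier).
Greco and Beaumont are each not a combat-command-badge holder, so the next rule applies.
Greco and Beaumont both have date of commissioning 1999-03-09, so the next rule applies.
Among Greco and Beaumont, by lineal number (lower first): Greco (143) before Beaumont (516).
Among Castillo, Lund and Oyelaran, a combat-command-badge holder before not a combat-command-badge holder: Castillo (a combat-command-badge holder) before Lund and Oyelaran (not a combat-command-badge holder).
Lund and Oyelaran both have date of commissioning 2015-04-20, so the next rule applies.
Among Lund and Oyelaran, by lineal number (lower first): Lund (188) before Oyelaran (532).
Sato and Tanaka are each a combat-command-badge holder, so the next rule applies.
Sato and Tanaka both have date of commissioning 2007-03-16, so the next rule applies.
Among Sato and Tanaka, by lineal number (lower first): Sato (453) before Tanaka (963).
Full order: Greco, Beaumont, Castillo, Lund, Oyelaran, Sato, Tanaka.

Greco, Beaumont, Castillo, Lund, Oyelaran, Sato, Tanaka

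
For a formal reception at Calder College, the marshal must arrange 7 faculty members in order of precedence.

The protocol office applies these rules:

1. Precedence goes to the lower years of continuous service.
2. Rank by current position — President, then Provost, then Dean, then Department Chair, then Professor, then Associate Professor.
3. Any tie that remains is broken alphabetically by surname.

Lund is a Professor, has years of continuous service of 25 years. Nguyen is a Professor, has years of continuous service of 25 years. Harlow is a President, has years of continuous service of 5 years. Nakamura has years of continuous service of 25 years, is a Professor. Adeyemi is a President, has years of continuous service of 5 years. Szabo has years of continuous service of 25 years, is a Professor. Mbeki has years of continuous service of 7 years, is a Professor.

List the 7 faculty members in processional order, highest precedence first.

By years of continuous service (lower first): Adeyemi and Harlow (both 5 years); then Mbeki (7 years); then Lund, Nakamura, Nguyen and Szabo (each 25 years).
Adeyemi and Harlow are each President, so the next rule applies.
Among Adeyemi and Harlow, alphabetically by surname: Adeyemi before Harlow.
Lund, Nakamura, Nguyen and Szabo are each Professor, so the next rule applies.
Among Lund, Nakamura, Nguyen and Szabo, alphabetically by surname: Lund before Nakamura before Nguyen before Szabo.
Full order: Adeyemi, Harlow, Mbeki, Lund, Nakamura, Nguyen, Szabo.

Adeyemi, Harlow, Mbeki, Lund, Nakamura, Nguyen, Szabo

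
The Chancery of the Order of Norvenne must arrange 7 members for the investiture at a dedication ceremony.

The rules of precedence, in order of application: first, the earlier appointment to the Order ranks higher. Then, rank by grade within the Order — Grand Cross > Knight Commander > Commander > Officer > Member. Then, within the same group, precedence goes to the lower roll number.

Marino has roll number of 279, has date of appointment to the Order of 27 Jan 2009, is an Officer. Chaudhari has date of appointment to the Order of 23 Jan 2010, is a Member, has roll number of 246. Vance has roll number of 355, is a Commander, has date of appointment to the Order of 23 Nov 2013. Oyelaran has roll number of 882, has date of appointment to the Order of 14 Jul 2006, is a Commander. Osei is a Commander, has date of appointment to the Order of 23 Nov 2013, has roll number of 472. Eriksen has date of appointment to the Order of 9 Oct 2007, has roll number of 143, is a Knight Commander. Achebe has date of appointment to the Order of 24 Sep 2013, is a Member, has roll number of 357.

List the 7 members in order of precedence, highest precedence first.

By date of appointment to the Order (earlier first): Oyelaran (14 Jul 2006); then Eriksen (9 Oct 2007); then Marino (27 Jan 2009); then Chaudhari (23 Jan 2010); then Achebe (24 Sep 2013); then Vance and Osei (both 23 Nov 2013).
Vance and Osei are each Commander, so the next rule applies.
Among Vance and Osei, by roll number (lower first): Vance (355) before Osei (472).
Full order: Oyelaran, Eriksen, Marino, Chaudhari, Achebe, Vance, Osei.

Oyelaran, Eriksen, Marino, Chaudhari, Achebe, Vance, Osei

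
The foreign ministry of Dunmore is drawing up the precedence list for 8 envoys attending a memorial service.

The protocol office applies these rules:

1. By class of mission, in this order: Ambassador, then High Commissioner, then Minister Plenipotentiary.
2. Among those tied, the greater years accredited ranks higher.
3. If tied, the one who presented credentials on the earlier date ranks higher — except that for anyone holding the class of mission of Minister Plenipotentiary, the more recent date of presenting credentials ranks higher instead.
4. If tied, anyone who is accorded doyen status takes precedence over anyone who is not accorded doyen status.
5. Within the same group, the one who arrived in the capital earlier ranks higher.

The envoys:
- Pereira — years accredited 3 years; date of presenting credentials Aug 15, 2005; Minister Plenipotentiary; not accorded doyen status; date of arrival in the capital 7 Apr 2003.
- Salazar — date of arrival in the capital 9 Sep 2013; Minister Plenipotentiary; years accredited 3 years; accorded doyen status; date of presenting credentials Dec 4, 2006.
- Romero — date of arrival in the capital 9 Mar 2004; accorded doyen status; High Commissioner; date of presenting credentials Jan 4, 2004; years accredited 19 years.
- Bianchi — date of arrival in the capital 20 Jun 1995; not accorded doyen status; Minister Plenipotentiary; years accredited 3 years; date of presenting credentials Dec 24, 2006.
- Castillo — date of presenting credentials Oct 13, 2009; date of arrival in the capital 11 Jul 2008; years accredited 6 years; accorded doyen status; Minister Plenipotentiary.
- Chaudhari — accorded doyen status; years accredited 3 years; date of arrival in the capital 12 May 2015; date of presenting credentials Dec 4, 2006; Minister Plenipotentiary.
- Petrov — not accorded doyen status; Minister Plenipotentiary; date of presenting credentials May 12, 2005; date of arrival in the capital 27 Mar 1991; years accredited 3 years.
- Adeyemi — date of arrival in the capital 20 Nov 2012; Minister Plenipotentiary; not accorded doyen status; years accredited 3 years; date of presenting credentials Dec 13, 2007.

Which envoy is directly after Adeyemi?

By class of mission: Romero (High Commissioner); then Castillo, Adeyemi, Bianchi, Salazar, Chaudhari, Pereira and Petrov (Minister Plenipotentiary).
Among Castillo, Adeyemi, Bianchi, Salazar, Chaudhari, Pereira and Petrov, by years accredited (higher first): Castillo (6 years) before Adeyemi, Bianchi, Salazar, Chaudhari, Pereira and Petrov (3 years).
Among Adeyemi, Bianchi, Salazar, Chaudhari, Pereira and Petrov, by date of presenting credentials (later first) (reversed rule for this group): Adeyemi (Dec 13, 2007) before Bianchi (Dec 24, 2006) before Salazar and Chaudhari (Dec 4, 2006) before Pereira (Aug 15, 2005) before Petrov (May 12, 2005).
Salazar and Chaudhari are each accorded doyen status, so the next rule applies.
Among Salazar and Chaudhari, by date of arrival in the capital (earlier first): Salazar (9 Sep 2013) before Chaudhari (12 May 2015).
Order: Romero, Castillo, Adeyemi, Bianchi, Salazar, Chaudhari, Pereira, Petrov.

Bianchi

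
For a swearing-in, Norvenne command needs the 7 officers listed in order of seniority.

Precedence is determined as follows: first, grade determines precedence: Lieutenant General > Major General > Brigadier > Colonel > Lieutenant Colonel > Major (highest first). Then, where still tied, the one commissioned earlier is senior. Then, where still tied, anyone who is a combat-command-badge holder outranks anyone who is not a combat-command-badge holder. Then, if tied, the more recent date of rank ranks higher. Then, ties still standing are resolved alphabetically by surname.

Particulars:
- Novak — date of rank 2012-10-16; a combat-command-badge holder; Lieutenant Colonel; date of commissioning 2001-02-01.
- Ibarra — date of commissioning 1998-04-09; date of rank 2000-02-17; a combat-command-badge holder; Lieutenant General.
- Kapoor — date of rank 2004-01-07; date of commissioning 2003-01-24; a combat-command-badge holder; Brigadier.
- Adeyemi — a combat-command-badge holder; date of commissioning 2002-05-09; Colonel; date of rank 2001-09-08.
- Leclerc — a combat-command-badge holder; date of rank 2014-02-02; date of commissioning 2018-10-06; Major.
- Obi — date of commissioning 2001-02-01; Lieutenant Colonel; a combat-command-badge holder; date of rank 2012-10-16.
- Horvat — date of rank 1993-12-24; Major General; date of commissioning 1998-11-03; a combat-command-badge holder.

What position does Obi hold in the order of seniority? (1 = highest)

6

By grade: Ibarra (Lieutenant General); then Horvat (Major General); then Kapoor (Brigadier); then Adeyemi (Colonel); then Novak and Obi (Lieutenant Colonel); then Leclerc (Major).
Novak and Obi both have date of commissioning 2001-02-01, so the next rule applies.
Novak and Obi are each a combat-command-badge holder, so the next rule applies.
Novak and Obi both have date of rank 2012-10-16, so the next rule applies.
Among Novak and Obi, alphabetically by surname: Novak before Obi.
Order: Ibarra, Horvat, Kapoor, Adeyemi, Novak, Obi, Leclerc. So position 6.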